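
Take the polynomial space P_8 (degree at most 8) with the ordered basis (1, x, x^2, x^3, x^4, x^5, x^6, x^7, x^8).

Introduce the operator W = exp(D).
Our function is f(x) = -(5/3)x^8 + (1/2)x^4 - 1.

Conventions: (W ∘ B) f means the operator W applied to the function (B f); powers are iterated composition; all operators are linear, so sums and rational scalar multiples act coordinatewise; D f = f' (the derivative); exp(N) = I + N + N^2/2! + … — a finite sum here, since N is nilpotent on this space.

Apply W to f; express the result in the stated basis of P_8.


order-1 term: -(40/3)x^7 + 2x^3
order-2 term: -(140/3)x^6 + 3x^2
order-3 term: -(280/3)x^5 + 2x
order-4 term: -(350/3)x^4 + 1/2
order-5 term: -(280/3)x^3
order-6 term: -(140/3)x^2
order-7 term: -(40/3)x
order-8 term: -5/3
the series for exp(D) f terminates at order 8
exp(D) f = -(5/3)x^8 - (40/3)x^7 - (140/3)x^6 - (280/3)x^5 - (697/6)x^4 - (274/3)x^3 - (131/3)x^2 - (34/3)x - 13/6

g(x) = -(5/3)x^8 - (40/3)x^7 - (140/3)x^6 - (280/3)x^5 - (697/6)x^4 - (274/3)x^3 - (131/3)x^2 - (34/3)x - 13/6


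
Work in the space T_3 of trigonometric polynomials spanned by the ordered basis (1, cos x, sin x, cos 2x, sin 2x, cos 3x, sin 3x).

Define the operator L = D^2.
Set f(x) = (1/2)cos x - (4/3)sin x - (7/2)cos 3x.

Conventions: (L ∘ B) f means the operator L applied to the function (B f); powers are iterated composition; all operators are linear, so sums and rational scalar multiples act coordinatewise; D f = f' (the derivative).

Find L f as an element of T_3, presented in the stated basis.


D f = -(4/3)cos x - (1/2)sin x + (21/2)sin 3x
D D f = -(1/2)cos x + (4/3)sin x + (63/2)cos 3x

the image equals g(x) = -(1/2)cos x + (4/3)sin x + (63/2)cos 3x


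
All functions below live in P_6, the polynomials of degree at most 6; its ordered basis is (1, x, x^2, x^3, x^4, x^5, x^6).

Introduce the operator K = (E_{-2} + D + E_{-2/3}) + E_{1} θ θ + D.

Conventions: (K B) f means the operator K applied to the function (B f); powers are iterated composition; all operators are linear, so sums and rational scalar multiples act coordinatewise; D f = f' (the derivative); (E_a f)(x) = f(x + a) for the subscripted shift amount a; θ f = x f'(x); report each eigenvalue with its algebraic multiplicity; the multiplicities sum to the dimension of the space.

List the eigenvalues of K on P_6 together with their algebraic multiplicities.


image of 1: 2
image of x: 3x + 1/3
image of x^2: 6x^2 + (20/3)x + 76/9
image of x^3: 11x^3 + 25x^2 + (121/3)x + 19/27
image of x^4: 18x^4 + (184/3)x^3 + (368/3)x^2 + (832/27)x + 2608/81
image of x^5: 27x^5 + (365/3)x^4 + (2650/9)x^3 + (4510/27)x^2 + (16685/81)x - 1733/243
image of x^6: 38x^6 + 212x^5 + (1820/3)x^4 + (14960/27)x^3 + (21140/27)x^2 + (1880/81)x + 72964/729
the matrix is upper triangular; its diagonal is (2, 3, 6, 11, 18, 27, 38)
for a triangular matrix the eigenvalues are the diagonal entries, with algebraic multiplicity their repetition count

λ = 2 (multiplicity 1), λ = 3 (multiplicity 1), λ = 6 (multiplicity 1), λ = 11 (multiplicity 1), λ = 18 (multiplicity 1), λ = 27 (multiplicity 1), λ = 38 (multiplicity 1)


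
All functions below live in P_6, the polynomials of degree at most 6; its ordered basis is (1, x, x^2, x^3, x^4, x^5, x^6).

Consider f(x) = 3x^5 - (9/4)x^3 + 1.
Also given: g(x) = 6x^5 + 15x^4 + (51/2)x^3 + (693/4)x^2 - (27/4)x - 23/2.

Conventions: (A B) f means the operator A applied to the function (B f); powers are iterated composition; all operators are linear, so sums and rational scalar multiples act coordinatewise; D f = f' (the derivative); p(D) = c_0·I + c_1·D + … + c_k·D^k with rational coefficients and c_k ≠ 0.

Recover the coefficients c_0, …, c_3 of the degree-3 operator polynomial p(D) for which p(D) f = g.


c_0 = 2, c_1 = 1, c_2 = 1/2, c_3 = 1

D^0 f = 3x^5 - (9/4)x^3 + 1
D^1 f = 15x^4 - (27/4)x^2
D^2 f = 60x^3 - (27/2)x
D^3 f = 180x^2 - 27/2
matching coefficients of g against c_0 f + c_1 Df + … from the top degree down determines the c_i
solution: c_0 = 2, c_1 = 1, c_2 = 1/2, c_3 = 1


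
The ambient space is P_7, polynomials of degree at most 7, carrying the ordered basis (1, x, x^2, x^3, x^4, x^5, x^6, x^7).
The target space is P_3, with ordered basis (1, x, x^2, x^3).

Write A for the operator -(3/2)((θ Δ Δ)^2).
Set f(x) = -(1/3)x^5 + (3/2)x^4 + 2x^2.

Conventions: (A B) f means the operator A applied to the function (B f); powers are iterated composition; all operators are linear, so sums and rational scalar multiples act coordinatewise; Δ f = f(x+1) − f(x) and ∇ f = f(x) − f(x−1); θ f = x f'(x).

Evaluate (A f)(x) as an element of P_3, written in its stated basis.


the result is g(x) = 180x

Δ f = -(5/3)x^4 + (8/3)x^3 + (17/3)x^2 + (25/3)x + 19/6
Δ Δ f = -(20/3)x^3 - 2x^2 + (38/3)x + 15
θ Δ Δ f = -20x^3 - 4x^2 + (38/3)x
Δ (θ Δ Δ) f = -60x^2 - 68x - 34/3
Δ Δ (θ Δ Δ) f = -120x - 128
θ Δ Δ (θ Δ Δ) f = -120x
(-(3/2)((θ Δ Δ)^2)) f = 180x


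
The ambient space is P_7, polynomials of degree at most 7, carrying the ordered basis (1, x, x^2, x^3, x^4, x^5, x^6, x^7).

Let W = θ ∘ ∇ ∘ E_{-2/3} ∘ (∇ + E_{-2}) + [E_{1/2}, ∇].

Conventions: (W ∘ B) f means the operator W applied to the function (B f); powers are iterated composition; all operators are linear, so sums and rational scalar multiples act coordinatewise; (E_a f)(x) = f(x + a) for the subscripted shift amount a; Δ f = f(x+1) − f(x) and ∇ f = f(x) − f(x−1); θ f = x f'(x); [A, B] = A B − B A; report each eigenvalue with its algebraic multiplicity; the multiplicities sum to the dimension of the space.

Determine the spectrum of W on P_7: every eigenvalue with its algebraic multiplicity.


image of 1: 0
image of x: 0
image of x^2: 2x
image of x^3: 6x^2 - 13x
image of x^4: 12x^3 - 52x^2 + (244/3)x
image of x^5: 20x^4 - 130x^3 + (1220/3)x^2 - (12805/27)x
image of x^6: 30x^5 - 260x^4 + 1220x^3 - (25610/9)x^2 + (67822/27)x
image of x^7: 42x^6 - 455x^5 + (8540/3)x^4 - (89635/9)x^3 + (474754/27)x^2 - (994357/81)x
the matrix is upper triangular; its diagonal is (0, 0, 0, 0, 0, 0, 0, 0)
for a triangular matrix the eigenvalues are the diagonal entries, with algebraic multiplicity their repetition count

λ = 0 (multiplicity 8)


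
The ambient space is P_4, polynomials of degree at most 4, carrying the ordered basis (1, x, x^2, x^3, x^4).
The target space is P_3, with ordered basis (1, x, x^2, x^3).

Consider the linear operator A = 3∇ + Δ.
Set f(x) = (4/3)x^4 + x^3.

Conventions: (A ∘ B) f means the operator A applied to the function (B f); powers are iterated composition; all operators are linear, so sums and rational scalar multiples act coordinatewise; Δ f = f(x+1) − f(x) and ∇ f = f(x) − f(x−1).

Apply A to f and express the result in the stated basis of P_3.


∇ f = (16/3)x^3 - 5x^2 + (7/3)x - 1/3
(3∇) f = 16x^3 - 15x^2 + 7x - 1
Δ f = (16/3)x^3 + 11x^2 + (25/3)x + 7/3
(3∇ + Δ) f = (64/3)x^3 - 4x^2 + (46/3)x + 4/3

the image equals g(x) = (64/3)x^3 - 4x^2 + (46/3)x + 4/3


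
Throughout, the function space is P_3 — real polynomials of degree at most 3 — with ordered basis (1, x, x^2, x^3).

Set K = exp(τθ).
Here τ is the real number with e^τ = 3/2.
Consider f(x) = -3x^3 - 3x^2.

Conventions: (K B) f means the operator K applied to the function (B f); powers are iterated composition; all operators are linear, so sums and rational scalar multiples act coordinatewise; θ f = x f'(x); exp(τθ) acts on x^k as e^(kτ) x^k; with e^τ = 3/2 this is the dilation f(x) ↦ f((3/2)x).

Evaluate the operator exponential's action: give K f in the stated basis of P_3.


exp(τθ) x^k = e^(kτ) x^k; with e^τ = 3/2 this sends x^k to (3/2)^k x^k
x^2 ↦ 9/4 x^2
x^3 ↦ 27/8 x^3
applying this coordinatewise to f: exp(τθ) f = -(81/8)x^3 - (27/4)x^2

the image equals g(x) = -(81/8)x^3 - (27/4)x^2


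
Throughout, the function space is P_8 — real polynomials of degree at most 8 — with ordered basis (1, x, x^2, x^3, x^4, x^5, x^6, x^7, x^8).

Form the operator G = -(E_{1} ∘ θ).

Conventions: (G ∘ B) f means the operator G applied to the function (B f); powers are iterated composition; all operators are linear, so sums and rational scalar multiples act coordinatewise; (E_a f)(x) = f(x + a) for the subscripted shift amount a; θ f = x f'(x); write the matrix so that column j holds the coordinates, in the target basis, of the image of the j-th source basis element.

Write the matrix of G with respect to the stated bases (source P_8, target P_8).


the matrix is [[0, -1, -2, -3, -4, -5, -6, -7, -8]; [0, -1, -4, -9, -16, -25, -36, -49, -64]; [0, 0, -2, -9, -24, -50, -90, -147, -224]; [0, 0, 0, -3, -16, -50, -120, -245, -448]; [0, 0, 0, 0, -4, -25, -90, -245, -560]; [0, 0, 0, 0, 0, -5, -36, -147, -448]; [0, 0, 0, 0, 0, 0, -6, -49, -224]; [0, 0, 0, 0, 0, 0, 0, -7, -64]; [0, 0, 0, 0, 0, 0, 0, 0, -8]] (rows listed top to bottom)

image of 1: 0
image of x: -x - 1
image of x^2: -2x^2 - 4x - 2
image of x^3: -3x^3 - 9x^2 - 9x - 3
image of x^4: -4x^4 - 16x^3 - 24x^2 - 16x - 4
image of x^5: -5x^5 - 25x^4 - 50x^3 - 50x^2 - 25x - 5
image of x^6: -6x^6 - 36x^5 - 90x^4 - 120x^3 - 90x^2 - 36x - 6
image of x^7: -7x^7 - 49x^6 - 147x^5 - 245x^4 - 245x^3 - 147x^2 - 49x - 7
image of x^8: -8x^8 - 64x^7 - 224x^6 - 448x^5 - 560x^4 - 448x^3 - 224x^2 - 64x - 8
each image's coordinates form column j of the matrix


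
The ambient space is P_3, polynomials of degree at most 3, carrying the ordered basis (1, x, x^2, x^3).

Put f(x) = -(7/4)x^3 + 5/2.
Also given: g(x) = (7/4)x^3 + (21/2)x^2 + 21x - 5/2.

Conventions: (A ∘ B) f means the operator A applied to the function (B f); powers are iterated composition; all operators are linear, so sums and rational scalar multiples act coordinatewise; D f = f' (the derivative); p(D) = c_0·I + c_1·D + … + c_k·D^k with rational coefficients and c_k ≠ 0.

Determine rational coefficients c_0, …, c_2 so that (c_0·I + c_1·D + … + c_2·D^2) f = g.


p(D) = -I − 2·D − 2·D^2, i.e. c_0 = -1, c_1 = -2, c_2 = -2

D^0 f = -(7/4)x^3 + 5/2
D^1 f = -(21/4)x^2
D^2 f = -(21/2)x
matching coefficients of g against c_0 f + c_1 Df + … from the top degree down determines the c_i
solution: c_0 = -1, c_1 = -2, c_2 = -2


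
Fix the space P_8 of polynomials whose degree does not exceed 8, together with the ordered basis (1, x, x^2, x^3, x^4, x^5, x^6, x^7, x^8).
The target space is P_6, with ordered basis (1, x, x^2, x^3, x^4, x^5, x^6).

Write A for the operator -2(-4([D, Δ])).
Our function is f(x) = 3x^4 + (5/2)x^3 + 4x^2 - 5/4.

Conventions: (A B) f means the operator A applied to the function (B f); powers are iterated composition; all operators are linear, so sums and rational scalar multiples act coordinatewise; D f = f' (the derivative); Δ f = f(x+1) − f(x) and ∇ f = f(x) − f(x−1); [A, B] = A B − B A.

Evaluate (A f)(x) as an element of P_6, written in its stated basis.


Δ f = 12x^3 + (51/2)x^2 + (55/2)x + 19/2
D Δ f = 36x^2 + 51x + 55/2
D f = 12x^3 + (15/2)x^2 + 8x
Δ D f = 36x^2 + 51x + 55/2
[D, Δ] f = 0
(-4([D, Δ])) f = 0
(-2(-4([D, Δ]))) f = 0

g(x) = 0


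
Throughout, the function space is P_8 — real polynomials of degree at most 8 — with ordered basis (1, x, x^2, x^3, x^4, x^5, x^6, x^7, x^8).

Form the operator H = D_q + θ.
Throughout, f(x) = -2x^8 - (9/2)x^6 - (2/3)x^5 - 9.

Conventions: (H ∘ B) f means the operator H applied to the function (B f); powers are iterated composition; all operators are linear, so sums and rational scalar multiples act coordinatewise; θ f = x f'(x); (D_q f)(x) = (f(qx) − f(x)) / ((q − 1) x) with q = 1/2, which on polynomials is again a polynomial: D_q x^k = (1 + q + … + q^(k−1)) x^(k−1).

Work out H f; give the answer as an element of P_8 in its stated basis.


D_q f = -(255/64)x^7 - (567/64)x^5 - (31/24)x^4
θ f = -16x^8 - 27x^6 - (10/3)x^5
(D_q + θ) f = -16x^8 - (255/64)x^7 - 27x^6 - (2341/192)x^5 - (31/24)x^4

the result is g(x) = -16x^8 - (255/64)x^7 - 27x^6 - (2341/192)x^5 - (31/24)x^4


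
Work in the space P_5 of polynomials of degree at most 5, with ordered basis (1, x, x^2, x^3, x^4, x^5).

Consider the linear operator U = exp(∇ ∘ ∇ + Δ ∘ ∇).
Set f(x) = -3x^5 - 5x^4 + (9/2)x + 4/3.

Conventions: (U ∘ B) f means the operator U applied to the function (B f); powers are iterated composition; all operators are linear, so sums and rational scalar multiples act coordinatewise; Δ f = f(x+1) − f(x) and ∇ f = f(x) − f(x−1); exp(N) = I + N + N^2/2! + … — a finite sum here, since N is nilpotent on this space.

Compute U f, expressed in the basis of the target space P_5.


order-1 term: -120x^3 + 60x^2 - 120x + 10
order-2 term: -720x + 480
the series for exp(∇ ∘ ∇ + Δ ∘ ∇) f terminates at order 2
exp(∇ ∘ ∇ + Δ ∘ ∇) f = -3x^5 - 5x^4 - 120x^3 + 60x^2 - (1671/2)x + 1474/3

the result is g(x) = -3x^5 - 5x^4 - 120x^3 + 60x^2 - (1671/2)x + 1474/3


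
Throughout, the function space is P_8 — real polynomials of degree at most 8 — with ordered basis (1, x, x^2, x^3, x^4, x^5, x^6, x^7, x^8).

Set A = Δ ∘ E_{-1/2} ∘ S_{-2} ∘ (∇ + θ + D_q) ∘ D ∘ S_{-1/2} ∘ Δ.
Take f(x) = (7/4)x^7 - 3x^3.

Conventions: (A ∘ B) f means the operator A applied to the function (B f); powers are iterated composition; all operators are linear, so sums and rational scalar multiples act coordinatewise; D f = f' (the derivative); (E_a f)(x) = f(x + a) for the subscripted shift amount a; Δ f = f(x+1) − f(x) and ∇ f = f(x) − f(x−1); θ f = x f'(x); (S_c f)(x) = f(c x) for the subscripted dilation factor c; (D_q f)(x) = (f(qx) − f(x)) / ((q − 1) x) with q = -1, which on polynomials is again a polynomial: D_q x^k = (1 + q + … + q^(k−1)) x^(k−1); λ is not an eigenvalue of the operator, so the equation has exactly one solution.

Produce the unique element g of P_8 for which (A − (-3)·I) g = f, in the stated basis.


g(x) = (7/12)x^7 + (1225/12)x^4 + (340/3)x^3 + (245/3)x^2 + (28469/36)x + 9067/96

write g with unknown coordinates in the stated basis and equate coefficients in (A − (-3)·I) g = f
solving from the highest basis element down gives g = (7/12)x^7 + (1225/12)x^4 + (340/3)x^3 + (245/3)x^2 + (28469/36)x + 9067/96
check: A g = -(1225/4)x^4 - 343x^3 - 245x^2 - (28469/12)x - 9067/32
so A g − (-3)·g = (7/4)x^7 - 3x^3 = f ✓


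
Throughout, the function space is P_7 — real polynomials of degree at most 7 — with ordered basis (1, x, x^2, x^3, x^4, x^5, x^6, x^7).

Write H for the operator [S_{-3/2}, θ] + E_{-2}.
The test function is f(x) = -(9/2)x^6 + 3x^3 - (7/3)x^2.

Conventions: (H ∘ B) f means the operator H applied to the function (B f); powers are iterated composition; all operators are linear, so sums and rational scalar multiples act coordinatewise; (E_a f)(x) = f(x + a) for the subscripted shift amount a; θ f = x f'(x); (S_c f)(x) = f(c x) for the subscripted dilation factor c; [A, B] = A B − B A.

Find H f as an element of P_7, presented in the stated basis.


θ f = -27x^6 + 9x^3 - (14/3)x^2
S_{-3/2} θ f = -(19683/64)x^6 - (243/8)x^3 - (21/2)x^2
S_{-3/2} f = -(6561/128)x^6 - (81/8)x^3 - (21/4)x^2
θ S_{-3/2} f = -(19683/64)x^6 - (243/8)x^3 - (21/2)x^2
[S_{-3/2}, θ] f = 0
E_{-2} f = -(9/2)x^6 + 54x^5 - 270x^4 + 723x^3 - (3301/3)x^2 + (2728/3)x - 964/3
([S_{-3/2}, θ] + E_{-2}) f = -(9/2)x^6 + 54x^5 - 270x^4 + 723x^3 - (3301/3)x^2 + (2728/3)x - 964/3

g(x) = -(9/2)x^6 + 54x^5 - 270x^4 + 723x^3 - (3301/3)x^2 + (2728/3)x - 964/3


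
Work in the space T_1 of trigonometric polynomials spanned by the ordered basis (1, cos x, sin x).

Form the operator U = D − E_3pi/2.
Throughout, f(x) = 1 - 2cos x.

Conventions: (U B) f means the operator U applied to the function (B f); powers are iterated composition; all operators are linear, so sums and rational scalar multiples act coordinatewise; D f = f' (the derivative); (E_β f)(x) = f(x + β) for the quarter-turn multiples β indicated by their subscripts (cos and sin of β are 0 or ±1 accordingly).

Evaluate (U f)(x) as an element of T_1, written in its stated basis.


the image equals g(x) = -1 + 4sin x

D f = 2sin x
E_3pi/2 f = 1 - 2sin x
(-E_3pi/2) f = -1 + 2sin x
(D − E_3pi/2) f = -1 + 4sin x


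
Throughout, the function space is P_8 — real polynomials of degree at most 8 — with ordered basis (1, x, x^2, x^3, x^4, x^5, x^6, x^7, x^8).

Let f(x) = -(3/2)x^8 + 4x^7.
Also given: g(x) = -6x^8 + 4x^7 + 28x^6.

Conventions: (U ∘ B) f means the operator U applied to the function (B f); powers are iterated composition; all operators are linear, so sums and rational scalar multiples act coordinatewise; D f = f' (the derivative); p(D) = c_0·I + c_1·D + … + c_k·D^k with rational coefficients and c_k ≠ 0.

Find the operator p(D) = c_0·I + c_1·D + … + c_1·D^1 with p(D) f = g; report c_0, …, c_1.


c_0 = 4, c_1 = 1

D^0 f = -(3/2)x^8 + 4x^7
D^1 f = -12x^7 + 28x^6
matching coefficients of g against c_0 f + c_1 Df + … from the top degree down determines the c_i
solution: c_0 = 4, c_1 = 1


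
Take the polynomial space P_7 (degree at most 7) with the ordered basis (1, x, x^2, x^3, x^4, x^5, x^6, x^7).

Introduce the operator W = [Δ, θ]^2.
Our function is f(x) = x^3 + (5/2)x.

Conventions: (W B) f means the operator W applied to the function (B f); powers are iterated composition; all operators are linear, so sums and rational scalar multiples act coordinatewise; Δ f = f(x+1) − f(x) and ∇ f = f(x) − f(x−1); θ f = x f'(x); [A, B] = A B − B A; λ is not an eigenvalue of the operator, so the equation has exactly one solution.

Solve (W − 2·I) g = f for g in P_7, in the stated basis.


write g with unknown coordinates in the stated basis and equate coefficients in (W − 2·I) g = f
solving from the highest basis element down gives g = -(1/2)x^3 - (11/4)x - 3
check: W g = -3x - 6
so W g − 2·g = x^3 + (5/2)x = f ✓

the result is g(x) = -(1/2)x^3 - (11/4)x - 3


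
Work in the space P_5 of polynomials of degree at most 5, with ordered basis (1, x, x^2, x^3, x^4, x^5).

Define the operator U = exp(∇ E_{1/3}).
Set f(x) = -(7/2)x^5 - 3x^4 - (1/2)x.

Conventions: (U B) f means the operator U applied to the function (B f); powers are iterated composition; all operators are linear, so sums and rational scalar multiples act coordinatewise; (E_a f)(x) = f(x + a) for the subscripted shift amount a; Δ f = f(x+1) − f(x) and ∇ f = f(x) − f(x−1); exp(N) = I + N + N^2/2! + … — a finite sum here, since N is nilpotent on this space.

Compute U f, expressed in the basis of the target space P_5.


g(x) = -(7/2)x^5 - (41/2)x^4 - (106/3)x^3 - (71/3)x^2 - (349/27)x - 749/162

order-1 term: -(35/2)x^4 - (1/3)x^3 - (17/3)x^2 - (41/54)x - 34/81
order-2 term: -35x^3 + 17x^2 - (103/6)x + 115/54
order-3 term: -35x^2 + 23x - 23/2
order-4 term: -(35/2)x + 26/3
order-5 term: -7/2
the series for exp(∇ E_{1/3}) f terminates at order 5
exp(∇ E_{1/3}) f = -(7/2)x^5 - (41/2)x^4 - (106/3)x^3 - (71/3)x^2 - (349/27)x - 749/162


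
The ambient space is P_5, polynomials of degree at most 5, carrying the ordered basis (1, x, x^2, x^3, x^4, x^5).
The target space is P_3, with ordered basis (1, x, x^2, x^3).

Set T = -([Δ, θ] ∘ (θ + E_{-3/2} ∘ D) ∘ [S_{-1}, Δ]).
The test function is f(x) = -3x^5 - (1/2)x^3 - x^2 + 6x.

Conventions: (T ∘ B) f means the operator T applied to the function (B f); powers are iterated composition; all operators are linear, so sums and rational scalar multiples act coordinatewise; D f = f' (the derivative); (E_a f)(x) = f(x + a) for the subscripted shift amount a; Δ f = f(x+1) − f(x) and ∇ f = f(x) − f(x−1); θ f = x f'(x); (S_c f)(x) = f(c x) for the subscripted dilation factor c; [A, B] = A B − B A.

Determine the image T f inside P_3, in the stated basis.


Δ f = -15x^4 - 30x^3 - (63/2)x^2 - (37/2)x + 3/2
S_{-1} Δ f = -15x^4 + 30x^3 - (63/2)x^2 + (37/2)x + 3/2
S_{-1} f = 3x^5 + (1/2)x^3 - x^2 - 6x
Δ S_{-1} f = 15x^4 + 30x^3 + (63/2)x^2 + (29/2)x - 7/2
[S_{-1}, Δ] f = -30x^4 - 63x^2 + 4x + 5
θ [S_{-1}, Δ] f = -120x^4 - 126x^2 + 4x
D [S_{-1}, Δ] f = -120x^3 - 126x + 4
E_{-3/2} D [S_{-1}, Δ] f = -120x^3 + 540x^2 - 936x + 598
(θ + E_{-3/2} ∘ D) [S_{-1}, Δ] f = -120x^4 - 120x^3 + 414x^2 - 932x + 598
θ (θ + E_{-3/2} ∘ D) [S_{-1}, Δ] f = -480x^4 - 360x^3 + 828x^2 - 932x
Δ θ (θ + E_{-3/2} ∘ D) [S_{-1}, Δ] f = -1920x^3 - 3960x^2 - 1344x - 944
Δ (θ + E_{-3/2} ∘ D) [S_{-1}, Δ] f = -480x^3 - 1080x^2 - 12x - 758
θ Δ (θ + E_{-3/2} ∘ D) [S_{-1}, Δ] f = -1440x^3 - 2160x^2 - 12x
[Δ, θ] (θ + E_{-3/2} ∘ D) [S_{-1}, Δ] f = -480x^3 - 1800x^2 - 1332x - 944
(-([Δ, θ] ∘ (θ + E_{-3/2} ∘ D) ∘ [S_{-1}, Δ])) f = 480x^3 + 1800x^2 + 1332x + 944

g(x) = 480x^3 + 1800x^2 + 1332x + 944


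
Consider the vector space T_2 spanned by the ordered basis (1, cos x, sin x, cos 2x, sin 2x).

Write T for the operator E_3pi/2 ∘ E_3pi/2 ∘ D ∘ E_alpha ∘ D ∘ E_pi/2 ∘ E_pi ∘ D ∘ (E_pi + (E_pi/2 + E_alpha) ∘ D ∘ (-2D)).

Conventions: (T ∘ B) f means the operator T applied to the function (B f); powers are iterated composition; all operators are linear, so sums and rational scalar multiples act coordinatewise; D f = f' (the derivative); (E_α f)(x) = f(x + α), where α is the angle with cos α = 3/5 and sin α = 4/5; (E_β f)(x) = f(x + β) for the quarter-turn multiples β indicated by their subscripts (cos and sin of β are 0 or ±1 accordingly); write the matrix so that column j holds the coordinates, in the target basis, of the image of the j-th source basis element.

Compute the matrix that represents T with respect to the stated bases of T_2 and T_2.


image of 1: 0
image of cos x: -(69/25)cos x - (58/25)sin x
image of sin x: (58/25)cos x - (69/25)sin x
image of cos 2x: (55104/625)cos 2x + (23928/625)sin 2x
image of sin 2x: -(23928/625)cos 2x + (55104/625)sin 2x
each image's coordinates form column j of the matrix

the matrix is [[0, 0, 0, 0, 0]; [0, -69/25, 58/25, 0, 0]; [0, -58/25, -69/25, 0, 0]; [0, 0, 0, 55104/625, -23928/625]; [0, 0, 0, 23928/625, 55104/625]] (rows listed top to bottom)


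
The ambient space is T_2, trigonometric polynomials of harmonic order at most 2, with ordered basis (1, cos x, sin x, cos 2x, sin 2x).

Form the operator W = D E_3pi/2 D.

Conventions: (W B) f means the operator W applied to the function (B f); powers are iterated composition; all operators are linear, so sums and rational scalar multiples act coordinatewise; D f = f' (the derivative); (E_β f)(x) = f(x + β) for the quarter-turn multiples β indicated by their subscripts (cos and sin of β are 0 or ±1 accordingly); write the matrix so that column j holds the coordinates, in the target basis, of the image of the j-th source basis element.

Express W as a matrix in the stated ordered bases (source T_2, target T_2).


image of 1: 0
image of cos x: -sin x
image of sin x: cos x
image of cos 2x: 4cos 2x
image of sin 2x: 4sin 2x
each image's coordinates form column j of the matrix

the matrix is [[0, 0, 0, 0, 0]; [0, 0, 1, 0, 0]; [0, -1, 0, 0, 0]; [0, 0, 0, 4, 0]; [0, 0, 0, 0, 4]] (rows listed top to bottom)


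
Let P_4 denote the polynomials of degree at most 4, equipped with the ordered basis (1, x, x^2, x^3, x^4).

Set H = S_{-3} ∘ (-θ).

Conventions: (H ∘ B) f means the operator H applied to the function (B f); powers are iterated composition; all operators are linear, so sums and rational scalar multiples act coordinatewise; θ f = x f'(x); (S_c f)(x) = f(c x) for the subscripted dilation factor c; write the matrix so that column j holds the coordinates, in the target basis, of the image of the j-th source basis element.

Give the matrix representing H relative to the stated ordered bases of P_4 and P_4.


the matrix is [[0, 0, 0, 0, 0]; [0, 3, 0, 0, 0]; [0, 0, -18, 0, 0]; [0, 0, 0, 81, 0]; [0, 0, 0, 0, -324]] (rows listed top to bottom)

image of 1: 0
image of x: 3x
image of x^2: -18x^2
image of x^3: 81x^3
image of x^4: -324x^4
each image's coordinates form column j of the matrix


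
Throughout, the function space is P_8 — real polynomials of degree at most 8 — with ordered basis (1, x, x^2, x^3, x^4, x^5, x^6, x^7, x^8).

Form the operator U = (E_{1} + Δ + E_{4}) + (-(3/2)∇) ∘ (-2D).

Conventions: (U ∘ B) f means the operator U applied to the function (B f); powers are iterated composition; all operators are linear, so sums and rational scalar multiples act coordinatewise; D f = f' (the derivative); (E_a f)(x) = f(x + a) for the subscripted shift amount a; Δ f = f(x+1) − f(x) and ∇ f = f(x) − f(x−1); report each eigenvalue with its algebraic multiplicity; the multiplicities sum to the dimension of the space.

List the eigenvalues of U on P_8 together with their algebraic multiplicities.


λ = 2 (multiplicity 9)

image of 1: 2
image of x: 2x + 6
image of x^2: 2x^2 + 12x + 24
image of x^3: 2x^3 + 18x^2 + 72x + 57
image of x^4: 2x^4 + 24x^3 + 144x^2 + 228x + 270
image of x^5: 2x^5 + 30x^4 + 240x^3 + 570x^2 + 1350x + 1011
image of x^6: 2x^6 + 36x^5 + 360x^4 + 1140x^3 + 4050x^2 + 6066x + 4116
image of x^7: 2x^7 + 42x^6 + 504x^5 + 1995x^4 + 9450x^3 + 21231x^2 + 28812x + 16365
image of x^8: 2x^8 + 48x^7 + 672x^6 + 3192x^5 + 18900x^4 + 56616x^3 + 115248x^2 + 130920x + 65562
the matrix is upper triangular; its diagonal is (2, 2, 2, 2, 2, 2, 2, 2, 2)
for a triangular matrix the eigenvalues are the diagonal entries, with algebraic multiplicity their repetition count


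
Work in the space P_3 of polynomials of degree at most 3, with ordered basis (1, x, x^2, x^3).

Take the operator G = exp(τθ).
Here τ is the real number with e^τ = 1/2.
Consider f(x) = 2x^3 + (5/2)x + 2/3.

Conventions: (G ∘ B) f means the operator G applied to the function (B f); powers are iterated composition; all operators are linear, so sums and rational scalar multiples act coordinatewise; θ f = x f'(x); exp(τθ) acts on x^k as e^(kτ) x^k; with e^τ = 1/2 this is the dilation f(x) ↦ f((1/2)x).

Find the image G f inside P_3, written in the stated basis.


the image equals g(x) = (1/4)x^3 + (5/4)x + 2/3

exp(τθ) x^k = e^(kτ) x^k; with e^τ = 1/2 this sends x^k to (1/2)^k x^k
x ↦ 1/2 x
x^3 ↦ 1/8 x^3
applying this coordinatewise to f: exp(τθ) f = (1/4)x^3 + (5/4)x + 2/3


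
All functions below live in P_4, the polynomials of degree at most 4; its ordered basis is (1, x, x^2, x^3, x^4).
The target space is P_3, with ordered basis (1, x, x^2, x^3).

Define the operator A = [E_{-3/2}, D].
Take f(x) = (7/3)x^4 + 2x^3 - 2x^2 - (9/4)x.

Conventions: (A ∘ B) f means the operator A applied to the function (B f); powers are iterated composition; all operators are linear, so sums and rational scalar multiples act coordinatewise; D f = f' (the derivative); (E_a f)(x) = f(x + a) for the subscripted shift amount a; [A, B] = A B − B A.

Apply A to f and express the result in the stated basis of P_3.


D f = (28/3)x^3 + 6x^2 - 4x - 9/4
E_{-3/2} D f = (28/3)x^3 - 36x^2 + 41x - 57/4
E_{-3/2} f = (7/3)x^4 - 12x^3 + (41/2)x^2 - (57/4)x + 63/16
D E_{-3/2} f = (28/3)x^3 - 36x^2 + 41x - 57/4
[E_{-3/2}, D] f = 0

g(x) = 0


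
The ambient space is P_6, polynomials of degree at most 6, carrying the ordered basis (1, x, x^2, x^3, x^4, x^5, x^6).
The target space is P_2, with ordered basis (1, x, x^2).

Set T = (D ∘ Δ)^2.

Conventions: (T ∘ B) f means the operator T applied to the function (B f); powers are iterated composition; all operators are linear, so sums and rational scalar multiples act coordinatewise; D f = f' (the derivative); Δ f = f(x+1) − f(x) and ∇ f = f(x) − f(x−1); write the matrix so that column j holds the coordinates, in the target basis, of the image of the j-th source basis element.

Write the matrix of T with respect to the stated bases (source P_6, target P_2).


the matrix is [[0, 0, 0, 0, 24, 120, 420]; [0, 0, 0, 0, 0, 120, 720]; [0, 0, 0, 0, 0, 0, 360]] (rows listed top to bottom)

image of 1: 0
image of x: 0
image of x^2: 0
image of x^3: 0
image of x^4: 24
image of x^5: 120x + 120
image of x^6: 360x^2 + 720x + 420
each image's coordinates form column j of the matrix


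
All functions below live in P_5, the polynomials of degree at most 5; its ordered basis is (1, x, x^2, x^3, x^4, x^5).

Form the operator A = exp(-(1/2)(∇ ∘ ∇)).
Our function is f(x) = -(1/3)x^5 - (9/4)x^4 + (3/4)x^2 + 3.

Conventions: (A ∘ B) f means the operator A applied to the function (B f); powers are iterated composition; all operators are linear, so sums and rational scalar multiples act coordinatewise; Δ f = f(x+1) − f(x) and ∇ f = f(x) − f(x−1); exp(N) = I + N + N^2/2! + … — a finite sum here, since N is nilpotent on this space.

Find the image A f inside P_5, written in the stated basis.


the result is g(x) = -(1/3)x^5 - (9/4)x^4 + (10/3)x^3 + (17/4)x^2 - (61/3)x + 65/4

order-1 term: (10/3)x^3 + (7/2)x^2 - (46/3)x + 10
order-2 term: -5x + 13/4
the series for exp(-(1/2)(∇ ∘ ∇)) f terminates at order 2
exp(-(1/2)(∇ ∘ ∇)) f = -(1/3)x^5 - (9/4)x^4 + (10/3)x^3 + (17/4)x^2 - (61/3)x + 65/4


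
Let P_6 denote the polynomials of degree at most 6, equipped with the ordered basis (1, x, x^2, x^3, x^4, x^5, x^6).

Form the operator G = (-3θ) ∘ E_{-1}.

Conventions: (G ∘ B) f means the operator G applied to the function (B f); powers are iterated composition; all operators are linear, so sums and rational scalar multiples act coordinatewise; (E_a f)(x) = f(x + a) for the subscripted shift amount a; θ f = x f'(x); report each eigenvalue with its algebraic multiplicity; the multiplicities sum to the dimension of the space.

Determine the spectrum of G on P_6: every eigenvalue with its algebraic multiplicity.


λ = -18 (multiplicity 1), λ = -15 (multiplicity 1), λ = -12 (multiplicity 1), λ = -9 (multiplicity 1), λ = -6 (multiplicity 1), λ = -3 (multiplicity 1), λ = 0 (multiplicity 1)

image of 1: 0
image of x: -3x
image of x^2: -6x^2 + 6x
image of x^3: -9x^3 + 18x^2 - 9x
image of x^4: -12x^4 + 36x^3 - 36x^2 + 12x
image of x^5: -15x^5 + 60x^4 - 90x^3 + 60x^2 - 15x
image of x^6: -18x^6 + 90x^5 - 180x^4 + 180x^3 - 90x^2 + 18x
the matrix is upper triangular; its diagonal is (0, -3, -6, -9, -12, -15, -18)
for a triangular matrix the eigenvalues are the diagonal entries, with algebraic multiplicity their repetition count


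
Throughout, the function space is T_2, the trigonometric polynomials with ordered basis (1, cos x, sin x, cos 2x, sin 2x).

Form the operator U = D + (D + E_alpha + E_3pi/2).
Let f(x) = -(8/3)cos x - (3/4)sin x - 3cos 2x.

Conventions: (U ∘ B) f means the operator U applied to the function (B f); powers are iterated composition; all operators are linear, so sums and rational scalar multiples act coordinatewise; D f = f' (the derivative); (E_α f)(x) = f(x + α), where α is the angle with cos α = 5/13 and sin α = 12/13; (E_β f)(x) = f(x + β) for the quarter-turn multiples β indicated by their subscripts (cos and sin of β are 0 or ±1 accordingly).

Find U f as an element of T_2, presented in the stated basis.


g(x) = -(385/156)cos x + (755/156)sin x + (864/169)cos 2x + (2388/169)sin 2x

D f = -(3/4)cos x + (8/3)sin x + 6sin 2x
D f = -(3/4)cos x + (8/3)sin x + 6sin 2x
E_alpha f = -(67/39)cos x + (113/52)sin x + (357/169)cos 2x + (360/169)sin 2x
E_3pi/2 f = (3/4)cos x - (8/3)sin x + 3cos 2x
(D + E_alpha + E_3pi/2) f = -(67/39)cos x + (113/52)sin x + (864/169)cos 2x + (1374/169)sin 2x
(D + (D + E_alpha + E_3pi/2)) f = -(385/156)cos x + (755/156)sin x + (864/169)cos 2x + (2388/169)sin 2x


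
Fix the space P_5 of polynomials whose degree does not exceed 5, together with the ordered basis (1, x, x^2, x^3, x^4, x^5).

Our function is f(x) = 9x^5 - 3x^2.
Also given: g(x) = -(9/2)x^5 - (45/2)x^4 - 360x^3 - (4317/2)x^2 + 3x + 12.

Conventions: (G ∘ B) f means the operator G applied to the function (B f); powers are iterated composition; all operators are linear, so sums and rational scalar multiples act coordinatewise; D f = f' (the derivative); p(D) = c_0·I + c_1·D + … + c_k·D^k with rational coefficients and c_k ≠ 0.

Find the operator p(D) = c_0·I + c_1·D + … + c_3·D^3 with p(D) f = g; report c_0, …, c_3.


D^0 f = 9x^5 - 3x^2
D^1 f = 45x^4 - 6x
D^2 f = 180x^3 - 6
D^3 f = 540x^2
matching coefficients of g against c_0 f + c_1 Df + … from the top degree down determines the c_i
solution: c_0 = -1/2, c_1 = -1/2, c_2 = -2, c_3 = -4

p(D) = -(1/2)·I − (1/2)·D − 2·D^2 − 4·D^3, i.e. c_0 = -1/2, c_1 = -1/2, c_2 = -2, c_3 = -4


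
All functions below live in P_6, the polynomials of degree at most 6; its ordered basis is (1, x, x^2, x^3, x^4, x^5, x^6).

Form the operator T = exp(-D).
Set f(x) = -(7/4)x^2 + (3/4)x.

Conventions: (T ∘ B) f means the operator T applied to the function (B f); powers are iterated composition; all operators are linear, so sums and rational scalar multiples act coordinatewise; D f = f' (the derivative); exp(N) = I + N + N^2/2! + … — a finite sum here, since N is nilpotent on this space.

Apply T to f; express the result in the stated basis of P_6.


the result is g(x) = -(7/4)x^2 + (17/4)x - 5/2

order-1 term: (7/2)x - 3/4
order-2 term: -7/4
the series for exp(-D) f terminates at order 2
exp(-D) f = -(7/4)x^2 + (17/4)x - 5/2


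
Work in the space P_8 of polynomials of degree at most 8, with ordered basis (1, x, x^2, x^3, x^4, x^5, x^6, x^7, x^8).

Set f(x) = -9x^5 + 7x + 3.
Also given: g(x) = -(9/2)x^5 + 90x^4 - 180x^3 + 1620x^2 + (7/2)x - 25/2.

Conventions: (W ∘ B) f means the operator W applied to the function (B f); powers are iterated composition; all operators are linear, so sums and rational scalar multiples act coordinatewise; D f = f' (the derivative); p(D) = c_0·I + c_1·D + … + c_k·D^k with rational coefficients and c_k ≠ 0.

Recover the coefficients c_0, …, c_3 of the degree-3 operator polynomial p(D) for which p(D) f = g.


D^0 f = -9x^5 + 7x + 3
D^1 f = -45x^4 + 7
D^2 f = -180x^3
D^3 f = -540x^2
matching coefficients of g against c_0 f + c_1 Df + … from the top degree down determines the c_i
solution: c_0 = 1/2, c_1 = -2, c_2 = 1, c_3 = -3

p(D) = (1/2)·I − 2·D + D^2 − 3·D^3, i.e. c_0 = 1/2, c_1 = -2, c_2 = 1, c_3 = -3


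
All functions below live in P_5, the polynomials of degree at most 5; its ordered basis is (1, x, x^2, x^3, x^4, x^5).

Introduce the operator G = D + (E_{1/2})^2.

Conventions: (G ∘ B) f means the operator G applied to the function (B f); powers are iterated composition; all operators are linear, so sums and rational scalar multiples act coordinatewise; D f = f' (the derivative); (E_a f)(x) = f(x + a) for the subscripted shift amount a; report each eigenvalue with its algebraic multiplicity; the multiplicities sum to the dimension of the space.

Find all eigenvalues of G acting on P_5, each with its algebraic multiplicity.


image of 1: 1
image of x: x + 2
image of x^2: x^2 + 4x + 1
image of x^3: x^3 + 6x^2 + 3x + 1
image of x^4: x^4 + 8x^3 + 6x^2 + 4x + 1
image of x^5: x^5 + 10x^4 + 10x^3 + 10x^2 + 5x + 1
the matrix is upper triangular; its diagonal is (1, 1, 1, 1, 1, 1)
for a triangular matrix the eigenvalues are the diagonal entries, with algebraic multiplicity their repetition count

λ = 1 (multiplicity 6)


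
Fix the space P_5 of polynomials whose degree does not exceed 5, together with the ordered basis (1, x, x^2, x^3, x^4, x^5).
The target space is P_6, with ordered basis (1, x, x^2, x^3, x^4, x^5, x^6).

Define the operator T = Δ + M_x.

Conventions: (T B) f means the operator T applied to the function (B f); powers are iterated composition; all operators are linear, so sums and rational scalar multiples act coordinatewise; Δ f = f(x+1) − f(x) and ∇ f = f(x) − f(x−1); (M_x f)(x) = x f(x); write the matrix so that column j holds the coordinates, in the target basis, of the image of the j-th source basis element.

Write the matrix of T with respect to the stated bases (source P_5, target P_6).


image of 1: x
image of x: x^2 + 1
image of x^2: x^3 + 2x + 1
image of x^3: x^4 + 3x^2 + 3x + 1
image of x^4: x^5 + 4x^3 + 6x^2 + 4x + 1
image of x^5: x^6 + 5x^4 + 10x^3 + 10x^2 + 5x + 1
each image's coordinates form column j of the matrix

the matrix is [[0, 1, 1, 1, 1, 1]; [1, 0, 2, 3, 4, 5]; [0, 1, 0, 3, 6, 10]; [0, 0, 1, 0, 4, 10]; [0, 0, 0, 1, 0, 5]; [0, 0, 0, 0, 1, 0]; [0, 0, 0, 0, 0, 1]] (rows listed top to bottom)


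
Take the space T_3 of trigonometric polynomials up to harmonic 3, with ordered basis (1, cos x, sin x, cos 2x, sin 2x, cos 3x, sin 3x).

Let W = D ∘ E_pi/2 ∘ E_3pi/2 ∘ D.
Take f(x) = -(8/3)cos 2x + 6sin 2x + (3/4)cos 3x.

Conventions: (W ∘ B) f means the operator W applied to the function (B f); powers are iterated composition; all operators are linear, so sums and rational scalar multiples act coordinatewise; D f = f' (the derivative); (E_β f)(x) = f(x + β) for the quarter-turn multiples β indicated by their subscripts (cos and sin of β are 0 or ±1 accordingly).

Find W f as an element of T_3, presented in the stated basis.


D f = 12cos 2x + (16/3)sin 2x - (9/4)sin 3x
E_3pi/2 D f = -12cos 2x - (16/3)sin 2x - (9/4)cos 3x
E_pi/2 E_3pi/2 D f = 12cos 2x + (16/3)sin 2x - (9/4)sin 3x
D (E_pi/2 ∘ E_3pi/2 ∘ D) f = (32/3)cos 2x - 24sin 2x - (27/4)cos 3x

the result is g(x) = (32/3)cos 2x - 24sin 2x - (27/4)cos 3x


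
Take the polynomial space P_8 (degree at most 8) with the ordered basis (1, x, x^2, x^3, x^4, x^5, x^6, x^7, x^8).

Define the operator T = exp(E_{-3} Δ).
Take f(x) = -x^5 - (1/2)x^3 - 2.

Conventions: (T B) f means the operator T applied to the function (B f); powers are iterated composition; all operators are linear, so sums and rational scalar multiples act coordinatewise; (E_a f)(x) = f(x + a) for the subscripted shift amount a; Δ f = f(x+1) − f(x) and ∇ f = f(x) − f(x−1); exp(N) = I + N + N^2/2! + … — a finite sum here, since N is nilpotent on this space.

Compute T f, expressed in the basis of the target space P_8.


order-1 term: -5x^4 + 50x^3 - (383/2)x^2 + (665/2)x - 441/2
order-2 term: -10x^3 + 150x^2 - (1513/2)x + 2565/2
order-3 term: -10x^2 + 150x - 1131/2
order-4 term: -5x + 50
order-5 term: -1
the series for exp(E_{-3} Δ) f terminates at order 5
exp(E_{-3} Δ) f = -x^5 - 5x^4 + (79/2)x^3 - (103/2)x^2 - 279x + 1087/2

g(x) = -x^5 - 5x^4 + (79/2)x^3 - (103/2)x^2 - 279x + 1087/2


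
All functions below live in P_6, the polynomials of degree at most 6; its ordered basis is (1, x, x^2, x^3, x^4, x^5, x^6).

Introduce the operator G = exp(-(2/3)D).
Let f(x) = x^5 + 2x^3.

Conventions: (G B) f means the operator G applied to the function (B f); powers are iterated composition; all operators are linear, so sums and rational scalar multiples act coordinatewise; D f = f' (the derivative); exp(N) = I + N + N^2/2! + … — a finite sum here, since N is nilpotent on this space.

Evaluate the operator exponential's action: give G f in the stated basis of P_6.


the image equals g(x) = x^5 - (10/3)x^4 + (58/9)x^3 - (188/27)x^2 + (296/81)x - 176/243

order-1 term: -(10/3)x^4 - 4x^2
order-2 term: (40/9)x^3 + (8/3)x
order-3 term: -(80/27)x^2 - 16/27
order-4 term: (80/81)x
order-5 term: -32/243
the series for exp(-(2/3)D) f terminates at order 5
exp(-(2/3)D) f = x^5 - (10/3)x^4 + (58/9)x^3 - (188/27)x^2 + (296/81)x - 176/243


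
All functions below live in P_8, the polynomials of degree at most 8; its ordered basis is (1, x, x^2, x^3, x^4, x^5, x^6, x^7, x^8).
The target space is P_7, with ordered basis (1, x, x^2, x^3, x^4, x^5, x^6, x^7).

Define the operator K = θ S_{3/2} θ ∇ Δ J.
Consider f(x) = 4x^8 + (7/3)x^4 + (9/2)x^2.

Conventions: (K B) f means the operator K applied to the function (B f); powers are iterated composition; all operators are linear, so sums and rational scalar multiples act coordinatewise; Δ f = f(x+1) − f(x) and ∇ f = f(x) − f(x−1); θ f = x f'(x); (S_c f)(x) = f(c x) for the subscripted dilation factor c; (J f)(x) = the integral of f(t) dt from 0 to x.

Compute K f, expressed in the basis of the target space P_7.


J f = (4/9)x^9 + (7/15)x^5 + (3/2)x^3
Δ J f = 4x^8 + 16x^7 + (112/3)x^6 + 56x^5 + (175/3)x^4 + 42x^3 + (151/6)x^2 + (65/6)x + 217/90
∇ (Δ J) f = 32x^7 + 112x^5 + 84x^3 + (65/3)x
θ ∇ (Δ J) f = 224x^7 + 560x^5 + 252x^3 + (65/3)x
S_{3/2} θ ∇ (Δ J) f = (15309/4)x^7 + (8505/2)x^5 + (1701/2)x^3 + (65/2)x
θ (S_{3/2} θ ∇) (Δ J) f = (107163/4)x^7 + (42525/2)x^5 + (5103/2)x^3 + (65/2)x

the image equals g(x) = (107163/4)x^7 + (42525/2)x^5 + (5103/2)x^3 + (65/2)x
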